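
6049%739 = 137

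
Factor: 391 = 17^1*23^1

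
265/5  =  53  =  53.00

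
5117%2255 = 607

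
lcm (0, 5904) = 0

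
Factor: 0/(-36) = 0  =  0^1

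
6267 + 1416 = 7683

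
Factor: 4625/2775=3^( - 1 ) *5^1 = 5/3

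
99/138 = 33/46 = 0.72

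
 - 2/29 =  - 2/29 = - 0.07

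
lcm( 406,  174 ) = 1218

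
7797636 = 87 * 89628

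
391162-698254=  - 307092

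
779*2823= 2199117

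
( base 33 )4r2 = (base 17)112d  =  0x1481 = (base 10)5249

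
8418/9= 935+1/3 = 935.33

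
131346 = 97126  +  34220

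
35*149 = 5215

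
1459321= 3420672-1961351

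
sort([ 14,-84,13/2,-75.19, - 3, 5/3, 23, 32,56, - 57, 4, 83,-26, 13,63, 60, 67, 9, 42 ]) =[ - 84 ,  -  75.19,-57,- 26, - 3, 5/3, 4,13/2, 9,13, 14,23, 32, 42, 56, 60,63,67,83 ]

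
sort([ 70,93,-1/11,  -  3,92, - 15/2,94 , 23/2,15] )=[  -  15/2,-3, - 1/11,23/2,15 , 70,92,93, 94 ] 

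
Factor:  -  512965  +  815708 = 302743   =  7^1*61^1 * 709^1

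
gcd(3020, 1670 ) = 10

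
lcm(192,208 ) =2496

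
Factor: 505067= 505067^1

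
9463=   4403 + 5060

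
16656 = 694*24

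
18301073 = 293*62461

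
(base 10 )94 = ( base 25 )3j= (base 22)46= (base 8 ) 136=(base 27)3D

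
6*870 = 5220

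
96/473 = 96/473 = 0.20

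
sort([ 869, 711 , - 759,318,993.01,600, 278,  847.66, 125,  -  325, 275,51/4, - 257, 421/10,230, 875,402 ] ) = [ - 759, - 325,- 257, 51/4, 421/10,125,  230, 275,278,318,402,600, 711,847.66 , 869,875, 993.01]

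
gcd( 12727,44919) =1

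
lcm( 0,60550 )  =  0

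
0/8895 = 0  =  0.00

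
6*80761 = 484566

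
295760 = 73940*4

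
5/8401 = 5/8401 = 0.00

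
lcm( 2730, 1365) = 2730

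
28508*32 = 912256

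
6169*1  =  6169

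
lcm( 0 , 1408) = 0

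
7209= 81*89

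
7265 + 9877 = 17142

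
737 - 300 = 437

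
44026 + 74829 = 118855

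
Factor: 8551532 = 2^2  *  11^1* 194353^1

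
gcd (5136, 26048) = 16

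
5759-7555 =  - 1796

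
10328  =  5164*2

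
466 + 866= 1332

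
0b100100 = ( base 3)1100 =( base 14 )28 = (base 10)36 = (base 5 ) 121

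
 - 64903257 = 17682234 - 82585491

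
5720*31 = 177320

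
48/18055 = 48/18055 = 0.00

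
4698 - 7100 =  - 2402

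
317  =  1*317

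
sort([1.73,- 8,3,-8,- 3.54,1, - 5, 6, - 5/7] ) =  [  -  8,- 8, - 5, - 3.54,-5/7,1,1.73, 3,  6]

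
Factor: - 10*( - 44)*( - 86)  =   - 2^4*5^1*11^1*  43^1 = -37840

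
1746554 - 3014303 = -1267749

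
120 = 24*5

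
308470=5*61694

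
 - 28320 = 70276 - 98596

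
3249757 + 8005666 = 11255423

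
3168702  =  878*3609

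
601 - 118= 483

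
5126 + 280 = 5406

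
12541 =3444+9097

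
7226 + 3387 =10613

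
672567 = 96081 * 7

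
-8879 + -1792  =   -10671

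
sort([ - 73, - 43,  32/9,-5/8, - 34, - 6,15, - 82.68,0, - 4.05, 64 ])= [ - 82.68,-73, - 43,  -  34, - 6,  -  4.05, - 5/8,0, 32/9,15,  64]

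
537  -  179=358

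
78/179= 78/179 = 0.44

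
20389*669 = 13640241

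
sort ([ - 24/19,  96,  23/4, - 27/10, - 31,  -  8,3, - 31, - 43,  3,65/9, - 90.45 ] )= [ -90.45, - 43, - 31, - 31, - 8,-27/10,-24/19,3,  3, 23/4, 65/9, 96]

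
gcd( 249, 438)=3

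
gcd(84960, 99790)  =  10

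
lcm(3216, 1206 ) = 9648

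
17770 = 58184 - 40414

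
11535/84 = 3845/28= 137.32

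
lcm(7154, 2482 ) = 121618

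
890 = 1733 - 843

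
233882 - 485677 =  -251795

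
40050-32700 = 7350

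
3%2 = 1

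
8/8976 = 1/1122= 0.00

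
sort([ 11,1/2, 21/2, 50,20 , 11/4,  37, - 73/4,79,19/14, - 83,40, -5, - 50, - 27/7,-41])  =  [-83, - 50, - 41, - 73/4, - 5, - 27/7,1/2,19/14,11/4, 21/2, 11, 20,37,40, 50, 79] 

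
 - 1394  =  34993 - 36387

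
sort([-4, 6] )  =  [ - 4, 6 ]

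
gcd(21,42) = 21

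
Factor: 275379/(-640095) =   -  299/695 = - 5^(  -  1 )*13^1*23^1*139^(-1) 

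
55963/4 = 55963/4  =  13990.75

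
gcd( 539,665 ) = 7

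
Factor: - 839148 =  - 2^2* 3^1*69929^1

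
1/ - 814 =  - 1/814 = -0.00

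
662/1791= 662/1791 = 0.37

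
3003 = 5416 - 2413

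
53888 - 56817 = - 2929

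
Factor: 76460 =2^2*5^1*3823^1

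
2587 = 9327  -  6740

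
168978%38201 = 16174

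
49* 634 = 31066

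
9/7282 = 9/7282 = 0.00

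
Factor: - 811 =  - 811^1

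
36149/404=89 + 193/404= 89.48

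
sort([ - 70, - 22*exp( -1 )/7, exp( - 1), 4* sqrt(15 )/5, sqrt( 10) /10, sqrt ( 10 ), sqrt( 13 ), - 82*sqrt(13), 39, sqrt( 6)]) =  [ - 82*sqrt( 13 ),-70, - 22*exp(-1)/7, sqrt( 10)/10,exp (-1), sqrt( 6),4*sqrt( 15) /5,sqrt( 10 ), sqrt( 13 ),39 ] 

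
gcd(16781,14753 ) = 1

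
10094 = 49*206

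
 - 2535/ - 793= 3 + 12/61 = 3.20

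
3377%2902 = 475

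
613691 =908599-294908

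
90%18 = 0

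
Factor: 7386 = 2^1*3^1*1231^1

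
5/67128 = 5/67128 = 0.00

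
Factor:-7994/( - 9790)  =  5^( - 1)*7^1*11^(- 1 ) * 89^ ( - 1 )*571^1= 3997/4895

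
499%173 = 153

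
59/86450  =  59/86450  =  0.00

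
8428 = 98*86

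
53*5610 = 297330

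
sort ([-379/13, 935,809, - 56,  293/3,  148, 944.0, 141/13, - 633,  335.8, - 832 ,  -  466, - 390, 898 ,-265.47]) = [ - 832,  -  633, - 466, - 390, - 265.47, - 56,-379/13,141/13, 293/3, 148,335.8,809,898,935, 944.0 ]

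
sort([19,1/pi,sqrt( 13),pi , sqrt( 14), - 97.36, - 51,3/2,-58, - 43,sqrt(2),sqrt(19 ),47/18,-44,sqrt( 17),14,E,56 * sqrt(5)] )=[ - 97.36, - 58, - 51,-44, - 43,1/pi,sqrt( 2), 3/2,47/18, E,pi, sqrt(13), sqrt(14), sqrt ( 17 ), sqrt( 19),14,19,56*sqrt(5)]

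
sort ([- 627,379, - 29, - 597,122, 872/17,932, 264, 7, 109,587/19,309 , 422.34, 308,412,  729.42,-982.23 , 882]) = [ - 982.23, - 627, - 597, - 29,7, 587/19,872/17,  109,122,264, 308,309,379,412, 422.34,729.42, 882,932]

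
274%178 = 96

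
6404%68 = 12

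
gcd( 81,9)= 9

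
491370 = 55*8934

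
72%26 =20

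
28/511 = 4/73 = 0.05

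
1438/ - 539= - 3 + 179/539= -  2.67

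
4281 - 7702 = - 3421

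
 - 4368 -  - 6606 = 2238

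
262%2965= 262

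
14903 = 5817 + 9086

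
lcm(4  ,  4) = 4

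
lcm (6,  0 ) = 0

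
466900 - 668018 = -201118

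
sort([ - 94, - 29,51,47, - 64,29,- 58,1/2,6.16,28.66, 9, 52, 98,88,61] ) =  [ - 94, - 64,  -  58,-29, 1/2,6.16, 9, 28.66, 29, 47, 51,52, 61,88, 98] 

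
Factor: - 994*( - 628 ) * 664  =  2^6*7^1 * 71^1 * 83^1*157^1 = 414490048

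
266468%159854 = 106614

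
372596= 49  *7604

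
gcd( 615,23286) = 3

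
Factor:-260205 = -3^1 * 5^1*11^1*19^1*83^1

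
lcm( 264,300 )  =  6600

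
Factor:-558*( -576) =2^7*3^4* 31^1 = 321408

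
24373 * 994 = 24226762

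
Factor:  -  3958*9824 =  - 2^6*307^1*1979^1 = -  38883392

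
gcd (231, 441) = 21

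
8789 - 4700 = 4089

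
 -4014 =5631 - 9645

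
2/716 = 1/358  =  0.00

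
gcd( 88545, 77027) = 1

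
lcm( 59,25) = 1475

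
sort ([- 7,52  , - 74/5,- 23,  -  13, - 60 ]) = [  -  60, - 23, - 74/5, - 13, - 7 , 52]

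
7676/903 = 7676/903 = 8.50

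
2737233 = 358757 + 2378476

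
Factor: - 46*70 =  - 2^2*5^1*7^1*23^1  =  - 3220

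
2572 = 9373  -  6801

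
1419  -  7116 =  - 5697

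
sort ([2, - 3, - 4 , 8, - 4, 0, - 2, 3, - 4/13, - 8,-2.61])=[ - 8,-4, - 4 , - 3,  -  2.61, - 2, - 4/13,0,2,3,8] 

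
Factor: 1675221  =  3^1*47^1*109^2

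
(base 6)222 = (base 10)86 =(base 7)152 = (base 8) 126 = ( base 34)2I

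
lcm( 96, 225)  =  7200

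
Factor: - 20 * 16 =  - 320 = - 2^6* 5^1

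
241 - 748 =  -507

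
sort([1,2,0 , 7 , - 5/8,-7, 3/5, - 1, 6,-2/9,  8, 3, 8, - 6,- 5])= [-7, - 6,- 5, - 1, - 5/8, - 2/9, 0, 3/5, 1,2  ,  3, 6,7,  8,  8 ]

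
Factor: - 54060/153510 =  - 106/301 = - 2^1*7^( - 1 )*43^( - 1) * 53^1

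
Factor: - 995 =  - 5^1*199^1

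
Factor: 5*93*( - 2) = -2^1*3^1*5^1*31^1 =- 930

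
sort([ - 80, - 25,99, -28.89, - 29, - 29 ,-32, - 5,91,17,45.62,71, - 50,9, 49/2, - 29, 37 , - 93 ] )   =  [ - 93,-80, - 50, - 32,-29, - 29, - 29 , - 28.89, - 25, - 5, 9,17, 49/2, 37,45.62,  71,91,99 ] 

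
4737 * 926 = 4386462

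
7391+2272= 9663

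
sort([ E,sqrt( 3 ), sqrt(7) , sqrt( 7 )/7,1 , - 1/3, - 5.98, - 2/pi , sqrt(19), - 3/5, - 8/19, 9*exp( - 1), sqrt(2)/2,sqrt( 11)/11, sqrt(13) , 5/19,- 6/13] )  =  [  -  5.98, - 2/pi, - 3/5, - 6/13 , - 8/19, - 1/3,5/19,sqrt(11) /11,sqrt(7) /7,  sqrt( 2 )/2,1,sqrt(3 ),sqrt(7),E  ,  9*exp( - 1),sqrt(13 ),sqrt(19)] 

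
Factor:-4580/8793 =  - 2^2*3^ ( - 2 ) * 5^1*229^1*977^( - 1 ) 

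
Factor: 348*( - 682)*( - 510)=2^4* 3^2*5^1*11^1*17^1*29^1*  31^1= 121041360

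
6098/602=3049/301 = 10.13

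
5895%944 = 231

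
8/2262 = 4/1131  =  0.00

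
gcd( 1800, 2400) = 600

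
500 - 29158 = -28658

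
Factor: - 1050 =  - 2^1*  3^1*5^2*7^1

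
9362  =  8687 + 675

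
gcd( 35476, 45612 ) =5068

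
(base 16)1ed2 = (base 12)4696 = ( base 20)JEA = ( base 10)7890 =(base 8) 17322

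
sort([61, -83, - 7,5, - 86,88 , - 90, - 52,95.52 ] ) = [ - 90 , - 86, - 83, - 52, - 7,  5, 61, 88,95.52 ] 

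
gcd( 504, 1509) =3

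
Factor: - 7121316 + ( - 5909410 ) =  - 2^1 *31^1*210173^1 = - 13030726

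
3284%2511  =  773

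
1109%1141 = 1109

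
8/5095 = 8/5095 = 0.00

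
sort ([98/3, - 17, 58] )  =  [ - 17,  98/3,58 ]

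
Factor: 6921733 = 7^1*13^2*5851^1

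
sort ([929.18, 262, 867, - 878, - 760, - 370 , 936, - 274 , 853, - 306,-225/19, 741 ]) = [-878, - 760, - 370, - 306 , - 274, - 225/19,  262 , 741, 853,867, 929.18, 936 ] 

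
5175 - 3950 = 1225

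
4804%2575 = 2229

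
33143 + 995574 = 1028717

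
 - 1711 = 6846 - 8557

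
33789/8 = 33789/8 = 4223.62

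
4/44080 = 1/11020 = 0.00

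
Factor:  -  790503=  - 3^1*7^1*37643^1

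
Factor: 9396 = 2^2*3^4*29^1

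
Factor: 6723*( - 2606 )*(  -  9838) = 172363117644=2^2*3^4*83^1*1303^1*4919^1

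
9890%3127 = 509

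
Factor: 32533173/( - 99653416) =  - 2^( - 3 )*3^2*431^1*8387^1*12456677^ ( - 1) 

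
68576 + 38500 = 107076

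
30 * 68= 2040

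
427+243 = 670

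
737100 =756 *975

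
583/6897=53/627 = 0.08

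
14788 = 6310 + 8478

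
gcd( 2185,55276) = 1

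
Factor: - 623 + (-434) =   -  1057 = - 7^1*151^1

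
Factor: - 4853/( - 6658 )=2^(  -  1)*23^1*211^1*3329^ (-1)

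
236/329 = 236/329=0.72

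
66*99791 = 6586206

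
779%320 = 139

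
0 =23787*0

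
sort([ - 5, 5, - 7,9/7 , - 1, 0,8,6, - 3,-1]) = [ - 7 , - 5, - 3, - 1, - 1, 0, 9/7, 5,6,8 ] 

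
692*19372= 13405424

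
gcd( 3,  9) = 3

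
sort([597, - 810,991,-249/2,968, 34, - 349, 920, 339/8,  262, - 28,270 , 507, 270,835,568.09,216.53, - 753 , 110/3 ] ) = [ - 810, - 753,-349, - 249/2, - 28, 34 , 110/3, 339/8 , 216.53 , 262,270 , 270, 507,  568.09,597,835,920, 968,  991] 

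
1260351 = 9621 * 131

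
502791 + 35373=538164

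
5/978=5/978 = 0.01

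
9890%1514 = 806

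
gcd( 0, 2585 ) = 2585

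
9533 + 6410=15943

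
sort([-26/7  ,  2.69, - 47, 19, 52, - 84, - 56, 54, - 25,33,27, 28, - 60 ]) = [ - 84, - 60, - 56, - 47, - 25,- 26/7, 2.69, 19, 27,28, 33, 52, 54]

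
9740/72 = 135+ 5/18=135.28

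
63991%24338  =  15315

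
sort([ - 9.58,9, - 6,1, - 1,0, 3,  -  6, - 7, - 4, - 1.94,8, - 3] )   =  [ - 9.58 , - 7, - 6, - 6, - 4, -3, - 1.94,-1,0 , 1,3, 8,  9] 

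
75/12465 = 5/831 =0.01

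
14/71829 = 14/71829 = 0.00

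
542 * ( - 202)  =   - 109484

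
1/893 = 1/893 =0.00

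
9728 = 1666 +8062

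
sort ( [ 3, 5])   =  [ 3, 5 ] 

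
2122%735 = 652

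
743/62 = 743/62  =  11.98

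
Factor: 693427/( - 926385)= - 3^( - 1)*5^( - 1 )*7^1*23^1* 59^1*73^1*151^(  -  1) *409^( - 1 ) 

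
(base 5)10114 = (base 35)IT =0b1010010011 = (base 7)1631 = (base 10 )659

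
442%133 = 43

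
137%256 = 137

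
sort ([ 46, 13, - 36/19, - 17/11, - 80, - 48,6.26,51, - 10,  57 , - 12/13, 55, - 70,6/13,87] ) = [ - 80,-70,-48, - 10, - 36/19,-17/11 ,  -  12/13,6/13,6.26,13 , 46,51,55,57, 87 ]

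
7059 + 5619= 12678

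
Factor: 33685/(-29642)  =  -2^( - 1 )*5^1*6737^1*14821^ (-1 )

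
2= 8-6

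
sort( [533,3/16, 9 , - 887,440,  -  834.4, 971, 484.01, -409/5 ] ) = [ - 887,  -  834.4,  -  409/5,3/16, 9, 440,  484.01, 533 , 971 ] 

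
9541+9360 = 18901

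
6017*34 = 204578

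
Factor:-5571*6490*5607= -2^1*3^4*5^1*7^1*11^1*59^1*89^1*619^1 = - 202725514530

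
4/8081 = 4/8081 = 0.00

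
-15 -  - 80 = 65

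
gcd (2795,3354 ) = 559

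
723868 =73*9916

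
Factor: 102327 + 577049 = 2^4*42461^1 = 679376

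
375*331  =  124125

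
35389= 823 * 43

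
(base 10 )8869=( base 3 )110011111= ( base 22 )I73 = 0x22a5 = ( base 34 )7MT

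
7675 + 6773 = 14448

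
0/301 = 0 = 0.00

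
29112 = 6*4852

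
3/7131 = 1/2377=0.00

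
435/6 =145/2  =  72.50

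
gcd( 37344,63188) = 4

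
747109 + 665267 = 1412376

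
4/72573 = 4/72573 = 0.00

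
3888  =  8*486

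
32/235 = 32/235 = 0.14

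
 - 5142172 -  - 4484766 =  - 657406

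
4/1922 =2/961 = 0.00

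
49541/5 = 49541/5 = 9908.20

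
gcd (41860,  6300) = 140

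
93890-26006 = 67884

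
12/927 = 4/309= 0.01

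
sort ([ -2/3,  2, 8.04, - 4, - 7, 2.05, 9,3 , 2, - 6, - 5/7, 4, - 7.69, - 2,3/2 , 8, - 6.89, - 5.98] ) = [-7.69, - 7, - 6.89, - 6, - 5.98 , - 4, -2 ,- 5/7, - 2/3,3/2, 2, 2, 2.05, 3, 4,8, 8.04,9 ]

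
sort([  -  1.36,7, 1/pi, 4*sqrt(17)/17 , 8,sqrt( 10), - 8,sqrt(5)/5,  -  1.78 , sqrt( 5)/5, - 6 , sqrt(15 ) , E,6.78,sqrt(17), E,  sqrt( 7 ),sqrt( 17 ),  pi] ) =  [ - 8, - 6, - 1.78,-1.36,1/pi, sqrt( 5)/5,sqrt( 5 )/5, 4* sqrt (17)/17, sqrt ( 7),E,E,pi,sqrt( 10),sqrt(15),sqrt(17),sqrt( 17 ), 6.78, 7,8 ]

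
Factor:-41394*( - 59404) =2^3 *3^1*6899^1*14851^1 = 2458969176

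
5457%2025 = 1407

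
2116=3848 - 1732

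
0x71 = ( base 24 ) 4h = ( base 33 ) 3e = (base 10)113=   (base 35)38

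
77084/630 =122  +  16/45 = 122.36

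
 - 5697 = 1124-6821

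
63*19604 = 1235052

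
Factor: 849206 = 2^1 * 23^1*18461^1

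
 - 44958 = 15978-60936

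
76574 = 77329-755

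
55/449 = 55/449=0.12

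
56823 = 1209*47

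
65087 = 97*671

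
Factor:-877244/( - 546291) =2^2*3^( - 3 )*20233^ ( - 1)*219311^1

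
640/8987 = 640/8987 = 0.07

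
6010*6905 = 41499050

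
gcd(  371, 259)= 7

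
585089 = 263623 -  - 321466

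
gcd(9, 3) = 3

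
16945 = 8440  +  8505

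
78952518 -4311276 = 74641242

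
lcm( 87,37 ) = 3219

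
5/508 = 5/508 =0.01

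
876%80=76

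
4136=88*47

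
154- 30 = 124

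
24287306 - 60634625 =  - 36347319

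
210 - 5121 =-4911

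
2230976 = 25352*88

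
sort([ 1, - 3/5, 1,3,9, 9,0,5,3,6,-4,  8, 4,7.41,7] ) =[ - 4, - 3/5, 0 , 1,1, 3 , 3,4,5,6, 7 , 7.41,8, 9, 9]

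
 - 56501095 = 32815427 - 89316522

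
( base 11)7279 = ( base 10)9645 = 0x25AD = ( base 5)302040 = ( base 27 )d66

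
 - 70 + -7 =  - 77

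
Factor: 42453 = 3^2* 53^1 * 89^1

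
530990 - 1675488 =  - 1144498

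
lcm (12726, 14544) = 101808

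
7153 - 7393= - 240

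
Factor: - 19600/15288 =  - 2^1 * 3^( - 1)* 5^2*13^(-1)=- 50/39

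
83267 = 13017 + 70250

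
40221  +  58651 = 98872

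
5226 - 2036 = 3190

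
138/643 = 138/643=0.21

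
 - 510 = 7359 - 7869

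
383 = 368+15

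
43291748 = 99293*436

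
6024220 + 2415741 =8439961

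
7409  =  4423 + 2986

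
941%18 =5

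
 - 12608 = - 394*32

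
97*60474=5865978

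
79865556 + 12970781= 92836337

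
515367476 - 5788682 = 509578794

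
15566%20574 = 15566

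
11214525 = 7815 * 1435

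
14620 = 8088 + 6532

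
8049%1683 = 1317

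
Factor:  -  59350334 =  - 2^1*563^1* 52709^1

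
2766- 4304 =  - 1538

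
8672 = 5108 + 3564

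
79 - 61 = 18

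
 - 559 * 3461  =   - 1934699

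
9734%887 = 864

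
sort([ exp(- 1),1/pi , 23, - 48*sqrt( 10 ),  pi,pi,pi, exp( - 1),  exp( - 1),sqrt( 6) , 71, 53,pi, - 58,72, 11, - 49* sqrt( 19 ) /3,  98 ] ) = [ - 48*sqrt( 10 ), - 49*sqrt ( 19)/3, - 58, 1/pi,exp( - 1),exp( - 1),exp(  -  1),sqrt (6 ), pi , pi, pi,pi, 11,23,53,71,72, 98 ] 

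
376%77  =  68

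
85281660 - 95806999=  - 10525339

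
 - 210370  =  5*( - 42074 )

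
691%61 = 20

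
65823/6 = 10970 + 1/2 =10970.50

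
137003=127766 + 9237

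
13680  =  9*1520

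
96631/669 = 144 + 295/669=144.44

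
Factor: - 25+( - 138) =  - 163 = -  163^1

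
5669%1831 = 176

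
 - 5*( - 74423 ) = 372115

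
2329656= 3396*686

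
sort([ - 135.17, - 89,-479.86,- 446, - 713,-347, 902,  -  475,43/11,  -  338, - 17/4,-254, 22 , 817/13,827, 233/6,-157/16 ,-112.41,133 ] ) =[ - 713,-479.86,-475, - 446,-347,- 338, - 254, - 135.17,-112.41,-89,-157/16, - 17/4,43/11,22, 233/6,817/13, 133,827, 902 ]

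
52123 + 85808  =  137931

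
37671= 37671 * 1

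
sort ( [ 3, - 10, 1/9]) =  [-10,  1/9, 3 ] 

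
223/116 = 223/116 = 1.92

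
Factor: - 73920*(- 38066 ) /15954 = 468973120/2659 =2^6*5^1*7^2*11^1*2659^( - 1)*2719^1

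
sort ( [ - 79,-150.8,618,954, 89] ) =[ - 150.8 , - 79,89, 618, 954 ] 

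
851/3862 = 851/3862 = 0.22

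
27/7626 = 9/2542 = 0.00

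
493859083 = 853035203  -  359176120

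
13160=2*6580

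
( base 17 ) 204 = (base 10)582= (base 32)i6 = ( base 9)716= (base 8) 1106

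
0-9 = - 9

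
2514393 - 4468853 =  - 1954460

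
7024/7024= 1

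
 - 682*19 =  - 12958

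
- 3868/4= - 967  =  - 967.00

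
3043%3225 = 3043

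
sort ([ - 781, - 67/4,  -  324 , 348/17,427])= [ - 781, - 324,-67/4, 348/17, 427 ] 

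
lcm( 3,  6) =6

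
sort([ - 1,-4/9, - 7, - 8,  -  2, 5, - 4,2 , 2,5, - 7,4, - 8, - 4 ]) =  [ - 8, - 8, - 7,-7,  -  4,  -  4, - 2,  -  1, - 4/9, 2,2,  4, 5,5 ] 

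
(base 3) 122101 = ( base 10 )469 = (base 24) jd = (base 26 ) i1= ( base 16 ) 1D5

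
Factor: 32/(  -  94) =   -  16/47 = -  2^4*47^(-1)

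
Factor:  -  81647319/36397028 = -2^( - 2)  *3^1*13^1*47^1 *44543^1*9099257^( - 1)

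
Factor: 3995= 5^1*17^1* 47^1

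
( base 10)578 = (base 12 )402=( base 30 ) j8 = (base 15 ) 288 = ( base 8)1102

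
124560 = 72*1730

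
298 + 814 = 1112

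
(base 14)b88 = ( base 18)708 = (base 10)2276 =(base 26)39e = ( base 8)4344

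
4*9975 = 39900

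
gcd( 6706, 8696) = 2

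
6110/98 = 3055/49 =62.35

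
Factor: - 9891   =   -3^2*7^1*157^1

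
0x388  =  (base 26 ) 18K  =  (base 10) 904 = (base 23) 1g7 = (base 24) 1dg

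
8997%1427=435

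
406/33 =406/33 = 12.30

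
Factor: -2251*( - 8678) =2^1  *  2251^1*4339^1 = 19534178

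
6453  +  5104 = 11557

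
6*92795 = 556770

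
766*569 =435854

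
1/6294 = 1/6294 = 0.00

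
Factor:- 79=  - 79^1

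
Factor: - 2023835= - 5^1*11^1*31^1*1187^1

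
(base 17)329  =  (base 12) 63a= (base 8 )1616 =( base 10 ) 910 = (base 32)se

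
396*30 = 11880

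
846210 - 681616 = 164594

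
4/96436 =1/24109 = 0.00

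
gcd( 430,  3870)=430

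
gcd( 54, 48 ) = 6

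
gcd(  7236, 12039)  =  3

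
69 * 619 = 42711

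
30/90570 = 1/3019=0.00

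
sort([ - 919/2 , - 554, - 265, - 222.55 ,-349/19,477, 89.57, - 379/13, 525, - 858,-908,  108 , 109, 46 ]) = [ - 908, - 858,  -  554, - 919/2, - 265, - 222.55, - 379/13, - 349/19  ,  46,89.57,108,109,477 , 525] 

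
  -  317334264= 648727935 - 966062199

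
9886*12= 118632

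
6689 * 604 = 4040156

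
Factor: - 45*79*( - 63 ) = 223965 = 3^4*5^1 * 7^1*79^1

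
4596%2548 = 2048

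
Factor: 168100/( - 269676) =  - 42025/67419 = -3^( - 3 ) * 5^2*11^( - 1)*41^2 * 227^( - 1)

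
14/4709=14/4709=0.00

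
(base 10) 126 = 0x7E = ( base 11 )105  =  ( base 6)330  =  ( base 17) 77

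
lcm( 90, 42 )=630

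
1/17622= 1/17622= 0.00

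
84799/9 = 9422 +1/9 = 9422.11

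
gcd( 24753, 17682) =3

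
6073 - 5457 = 616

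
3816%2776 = 1040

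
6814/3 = 6814/3 = 2271.33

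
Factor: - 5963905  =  -5^1 * 1192781^1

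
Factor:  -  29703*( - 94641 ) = 3^2*9901^1 * 31547^1 = 2811121623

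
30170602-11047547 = 19123055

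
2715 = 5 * 543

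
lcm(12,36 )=36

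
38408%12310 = 1478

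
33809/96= 352 + 17/96 = 352.18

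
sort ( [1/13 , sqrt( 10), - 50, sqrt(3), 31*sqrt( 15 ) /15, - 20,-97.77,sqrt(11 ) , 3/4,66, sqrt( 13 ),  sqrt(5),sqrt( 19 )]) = [ - 97.77, - 50,  -  20,1/13,  3/4, sqrt( 3 ), sqrt( 5 ),sqrt( 10),sqrt( 11), sqrt(13 ),  sqrt ( 19),31*sqrt (15)/15,66 ]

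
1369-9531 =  - 8162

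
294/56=5 + 1/4= 5.25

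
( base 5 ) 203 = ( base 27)1q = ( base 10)53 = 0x35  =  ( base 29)1o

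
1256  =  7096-5840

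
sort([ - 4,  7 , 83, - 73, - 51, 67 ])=[ - 73, - 51 , - 4, 7,67, 83 ] 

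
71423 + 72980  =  144403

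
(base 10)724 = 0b1011010100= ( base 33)lv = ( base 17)28a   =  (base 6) 3204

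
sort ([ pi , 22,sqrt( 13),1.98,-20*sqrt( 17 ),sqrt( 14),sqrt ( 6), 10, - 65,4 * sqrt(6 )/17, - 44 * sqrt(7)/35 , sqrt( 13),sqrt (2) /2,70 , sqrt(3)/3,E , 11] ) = [ - 20* sqrt (17 ),-65,-44*sqrt(7 ) /35, 4 * sqrt(6 ) /17,sqrt(3) /3,sqrt( 2)/2,1.98 , sqrt(6),E,pi,sqrt( 13 ), sqrt (13),sqrt(14),10,11, 22,70]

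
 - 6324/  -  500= 1581/125  =  12.65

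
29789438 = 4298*6931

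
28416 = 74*384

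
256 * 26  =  6656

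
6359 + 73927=80286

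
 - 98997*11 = -1088967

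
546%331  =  215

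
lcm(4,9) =36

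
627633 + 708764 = 1336397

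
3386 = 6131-2745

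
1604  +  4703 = 6307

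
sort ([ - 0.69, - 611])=[  -  611, - 0.69]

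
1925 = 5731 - 3806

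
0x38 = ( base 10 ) 56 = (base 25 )26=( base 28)20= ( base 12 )48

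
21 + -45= - 24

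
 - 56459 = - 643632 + 587173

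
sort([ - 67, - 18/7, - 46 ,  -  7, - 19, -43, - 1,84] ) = [ - 67, - 46,  -  43, - 19 , -7, - 18/7 , -1 , 84]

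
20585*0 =0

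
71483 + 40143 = 111626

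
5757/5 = 1151+2/5  =  1151.40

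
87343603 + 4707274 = 92050877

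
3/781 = 3/781  =  0.00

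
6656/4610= 1  +  1023/2305  =  1.44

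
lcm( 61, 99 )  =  6039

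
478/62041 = 478/62041 = 0.01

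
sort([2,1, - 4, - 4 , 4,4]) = [ - 4, - 4, 1, 2, 4,4] 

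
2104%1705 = 399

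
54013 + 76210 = 130223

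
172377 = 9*19153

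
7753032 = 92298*84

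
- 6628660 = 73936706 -80565366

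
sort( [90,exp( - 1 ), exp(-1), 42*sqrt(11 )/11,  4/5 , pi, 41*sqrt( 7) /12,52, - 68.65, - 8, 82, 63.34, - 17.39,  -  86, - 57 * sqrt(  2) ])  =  [ - 86, - 57 * sqrt(2),-68.65 , - 17.39, - 8, exp( - 1 ) , exp (  -  1 ),  4/5, pi, 41 * sqrt (7)/12, 42*sqrt( 11 ) /11,52, 63.34, 82, 90]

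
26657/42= 26657/42  =  634.69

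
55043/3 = 55043/3  =  18347.67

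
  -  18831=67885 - 86716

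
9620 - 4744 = 4876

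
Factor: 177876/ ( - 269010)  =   - 2^1 * 3^4 * 5^ ( - 1)*7^( - 2)=- 162/245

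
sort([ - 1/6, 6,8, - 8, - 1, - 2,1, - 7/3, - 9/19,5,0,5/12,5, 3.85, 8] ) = [ - 8, - 7/3, - 2, - 1, - 9/19, - 1/6 , 0,5/12,1 , 3.85, 5, 5,6,8,8]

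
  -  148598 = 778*( - 191 )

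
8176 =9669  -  1493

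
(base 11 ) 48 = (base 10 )52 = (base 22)28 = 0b110100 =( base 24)24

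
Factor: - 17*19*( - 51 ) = 3^1*17^2*19^1 =16473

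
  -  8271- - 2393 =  - 5878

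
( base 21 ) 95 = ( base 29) 6k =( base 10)194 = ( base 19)A4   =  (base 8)302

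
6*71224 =427344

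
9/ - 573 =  - 1 + 188/191 = - 0.02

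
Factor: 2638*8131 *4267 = 91525349326 =2^1*17^1*47^1*173^1*251^1*1319^1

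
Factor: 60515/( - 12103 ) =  - 5 = -5^1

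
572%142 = 4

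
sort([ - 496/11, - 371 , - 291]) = [-371, - 291, - 496/11 ]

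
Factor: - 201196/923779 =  - 2^2*37^( - 1 )*179^1*281^1*24967^ (  -  1 )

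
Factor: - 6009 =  - 3^1 *2003^1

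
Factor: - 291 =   -  3^1*97^1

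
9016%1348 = 928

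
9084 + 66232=75316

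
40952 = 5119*8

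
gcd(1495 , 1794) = 299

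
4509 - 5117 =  - 608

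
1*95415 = 95415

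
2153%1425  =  728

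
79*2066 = 163214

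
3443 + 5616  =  9059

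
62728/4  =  15682=15682.00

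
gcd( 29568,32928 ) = 672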